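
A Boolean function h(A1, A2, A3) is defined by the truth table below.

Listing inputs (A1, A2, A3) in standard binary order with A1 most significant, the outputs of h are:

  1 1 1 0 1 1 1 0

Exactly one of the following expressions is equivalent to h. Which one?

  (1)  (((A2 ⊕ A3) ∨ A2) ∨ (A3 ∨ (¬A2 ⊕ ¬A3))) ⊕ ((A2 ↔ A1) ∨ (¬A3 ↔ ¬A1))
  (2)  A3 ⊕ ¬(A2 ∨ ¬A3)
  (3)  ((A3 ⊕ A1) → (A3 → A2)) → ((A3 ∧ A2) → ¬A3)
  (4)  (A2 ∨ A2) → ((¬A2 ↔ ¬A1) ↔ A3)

3

(1) disagrees with h on (0,0,1) (formula → 0, table → 1); rule it out.
(2) disagrees with h on (0,0,0) (formula → 0, table → 1); rule it out.
(4) disagrees with h on (1,1,0) (formula → 0, table → 1); rule it out.
(3) is the remaining candidate, and it agrees with h on all 8 inputs.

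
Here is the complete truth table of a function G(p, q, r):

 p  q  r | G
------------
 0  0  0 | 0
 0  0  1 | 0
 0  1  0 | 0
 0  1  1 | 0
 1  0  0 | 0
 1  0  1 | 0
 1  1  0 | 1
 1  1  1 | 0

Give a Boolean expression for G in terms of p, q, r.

G(p, q, r) = (p & q) & ~r

G is 1 on exactly one input, (1,1,0), whose minterm is p·q·¬r. So G is just that conjunction.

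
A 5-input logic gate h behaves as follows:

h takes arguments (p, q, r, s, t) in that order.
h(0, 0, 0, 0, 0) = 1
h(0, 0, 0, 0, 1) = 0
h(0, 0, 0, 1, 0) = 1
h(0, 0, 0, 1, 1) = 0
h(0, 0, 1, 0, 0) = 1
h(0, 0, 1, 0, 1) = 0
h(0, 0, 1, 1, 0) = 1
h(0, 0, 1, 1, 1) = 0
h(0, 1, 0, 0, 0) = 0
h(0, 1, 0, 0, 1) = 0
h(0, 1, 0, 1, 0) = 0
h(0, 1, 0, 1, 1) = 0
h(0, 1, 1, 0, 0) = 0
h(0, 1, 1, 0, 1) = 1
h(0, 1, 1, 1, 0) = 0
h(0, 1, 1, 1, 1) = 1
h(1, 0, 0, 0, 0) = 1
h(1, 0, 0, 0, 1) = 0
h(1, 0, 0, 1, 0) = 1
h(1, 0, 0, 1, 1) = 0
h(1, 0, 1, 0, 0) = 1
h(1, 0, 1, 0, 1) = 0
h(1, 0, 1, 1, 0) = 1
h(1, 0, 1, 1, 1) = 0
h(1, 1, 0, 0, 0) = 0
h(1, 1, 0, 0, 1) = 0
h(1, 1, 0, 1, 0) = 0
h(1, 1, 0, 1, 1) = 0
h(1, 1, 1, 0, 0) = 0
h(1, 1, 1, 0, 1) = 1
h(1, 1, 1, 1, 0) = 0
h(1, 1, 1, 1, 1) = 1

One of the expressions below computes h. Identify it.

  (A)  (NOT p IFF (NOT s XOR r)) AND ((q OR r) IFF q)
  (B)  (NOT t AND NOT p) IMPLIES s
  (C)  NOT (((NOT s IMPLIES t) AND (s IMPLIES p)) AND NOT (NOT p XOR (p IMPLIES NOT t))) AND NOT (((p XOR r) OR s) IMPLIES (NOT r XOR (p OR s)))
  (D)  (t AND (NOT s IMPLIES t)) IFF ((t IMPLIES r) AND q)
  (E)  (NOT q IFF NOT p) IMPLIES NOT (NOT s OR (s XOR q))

(A): at (0,0,0,0,1) it gives 1, but h = 0 — eliminated.
(B): at (0,0,0,0,0) it gives 0, but h = 1 — eliminated.
(C): at (0,0,0,0,0) it gives 0, but h = 1 — eliminated.
(E): at (0,0,0,0,0) it gives 0, but h = 1 — eliminated.
That leaves (D). Evaluating it on every row reproduces the table of h exactly.

D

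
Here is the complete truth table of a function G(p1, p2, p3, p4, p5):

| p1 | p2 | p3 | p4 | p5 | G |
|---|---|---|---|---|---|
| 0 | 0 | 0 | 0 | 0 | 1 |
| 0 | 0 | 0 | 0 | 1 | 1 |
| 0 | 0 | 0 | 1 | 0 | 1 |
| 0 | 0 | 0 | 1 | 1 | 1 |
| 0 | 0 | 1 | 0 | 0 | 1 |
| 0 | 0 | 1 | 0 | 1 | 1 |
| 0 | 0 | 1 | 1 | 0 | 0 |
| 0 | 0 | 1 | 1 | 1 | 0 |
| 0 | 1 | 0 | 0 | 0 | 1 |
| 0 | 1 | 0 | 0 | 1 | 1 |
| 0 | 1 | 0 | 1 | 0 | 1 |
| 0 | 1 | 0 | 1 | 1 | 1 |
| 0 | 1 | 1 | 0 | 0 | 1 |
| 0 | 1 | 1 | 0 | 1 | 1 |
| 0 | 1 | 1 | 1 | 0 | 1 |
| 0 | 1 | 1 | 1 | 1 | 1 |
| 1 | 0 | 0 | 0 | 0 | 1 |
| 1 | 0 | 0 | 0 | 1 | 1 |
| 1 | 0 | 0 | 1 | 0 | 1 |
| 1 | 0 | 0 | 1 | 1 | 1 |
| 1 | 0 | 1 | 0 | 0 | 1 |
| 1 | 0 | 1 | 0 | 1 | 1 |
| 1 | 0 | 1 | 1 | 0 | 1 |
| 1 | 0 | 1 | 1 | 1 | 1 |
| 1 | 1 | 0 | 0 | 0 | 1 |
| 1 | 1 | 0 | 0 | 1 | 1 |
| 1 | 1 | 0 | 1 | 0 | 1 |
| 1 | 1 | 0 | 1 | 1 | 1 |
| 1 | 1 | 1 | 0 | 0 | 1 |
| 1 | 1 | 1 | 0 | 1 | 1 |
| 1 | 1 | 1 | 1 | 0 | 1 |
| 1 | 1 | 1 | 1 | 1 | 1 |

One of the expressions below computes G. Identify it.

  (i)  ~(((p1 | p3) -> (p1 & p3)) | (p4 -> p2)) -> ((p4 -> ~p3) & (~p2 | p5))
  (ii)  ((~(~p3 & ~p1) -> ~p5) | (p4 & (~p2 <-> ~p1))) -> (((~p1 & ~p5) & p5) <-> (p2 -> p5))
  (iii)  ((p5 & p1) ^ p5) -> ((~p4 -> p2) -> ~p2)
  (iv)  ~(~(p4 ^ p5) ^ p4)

i

(ii) fails at (0,0,0,0,0): the formula yields 0, G is 1.
(iii) fails at (0,0,1,1,0): the formula yields 1, G is 0.
(iv) fails at (0,0,0,0,0): the formula yields 0, G is 1.
(i) is the remaining candidate, and it agrees with G on all 32 inputs.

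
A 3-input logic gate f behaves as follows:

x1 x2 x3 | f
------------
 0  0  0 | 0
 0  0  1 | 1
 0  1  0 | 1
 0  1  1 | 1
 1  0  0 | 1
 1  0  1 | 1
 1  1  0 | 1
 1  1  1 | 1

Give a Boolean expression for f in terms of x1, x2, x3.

The output is 1 whenever at least one input is 1 — the OR of all inputs.

f(x1, x2, x3) = (x1 or x2) or x3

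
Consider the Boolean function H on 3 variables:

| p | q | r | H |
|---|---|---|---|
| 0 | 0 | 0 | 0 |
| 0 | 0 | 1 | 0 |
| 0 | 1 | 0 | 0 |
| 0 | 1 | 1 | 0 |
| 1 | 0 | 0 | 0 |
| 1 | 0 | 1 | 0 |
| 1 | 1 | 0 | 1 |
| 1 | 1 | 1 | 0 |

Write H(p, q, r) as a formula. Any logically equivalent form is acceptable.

H is 1 on exactly one input, (1,1,0), whose minterm is p·q·¬r. So H is just that conjunction.

H(p, q, r) = (p and q) and not r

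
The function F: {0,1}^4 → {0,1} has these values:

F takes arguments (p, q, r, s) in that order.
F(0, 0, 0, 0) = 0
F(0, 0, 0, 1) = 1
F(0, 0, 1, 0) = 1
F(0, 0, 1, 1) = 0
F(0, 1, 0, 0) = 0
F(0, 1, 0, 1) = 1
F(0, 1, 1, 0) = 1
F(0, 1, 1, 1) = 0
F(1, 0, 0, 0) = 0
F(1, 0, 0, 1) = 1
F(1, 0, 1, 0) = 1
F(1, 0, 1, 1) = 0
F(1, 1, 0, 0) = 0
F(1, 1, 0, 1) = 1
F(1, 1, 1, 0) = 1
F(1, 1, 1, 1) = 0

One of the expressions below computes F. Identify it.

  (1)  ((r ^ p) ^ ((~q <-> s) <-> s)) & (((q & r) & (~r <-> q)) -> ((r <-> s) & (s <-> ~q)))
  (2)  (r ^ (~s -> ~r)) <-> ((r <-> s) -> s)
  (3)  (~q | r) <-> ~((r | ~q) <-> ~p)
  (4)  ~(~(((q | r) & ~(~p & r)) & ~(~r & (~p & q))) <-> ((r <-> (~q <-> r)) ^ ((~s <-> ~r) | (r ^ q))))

2

(1) fails at (0,0,0,0): the formula yields 1, F is 0.
(3) fails at (0,0,0,1): the formula yields 0, F is 1.
(4) fails at (0,0,0,0): the formula yields 1, F is 0.
Only (2) survives; checking it on all 16 rows confirms it matches F.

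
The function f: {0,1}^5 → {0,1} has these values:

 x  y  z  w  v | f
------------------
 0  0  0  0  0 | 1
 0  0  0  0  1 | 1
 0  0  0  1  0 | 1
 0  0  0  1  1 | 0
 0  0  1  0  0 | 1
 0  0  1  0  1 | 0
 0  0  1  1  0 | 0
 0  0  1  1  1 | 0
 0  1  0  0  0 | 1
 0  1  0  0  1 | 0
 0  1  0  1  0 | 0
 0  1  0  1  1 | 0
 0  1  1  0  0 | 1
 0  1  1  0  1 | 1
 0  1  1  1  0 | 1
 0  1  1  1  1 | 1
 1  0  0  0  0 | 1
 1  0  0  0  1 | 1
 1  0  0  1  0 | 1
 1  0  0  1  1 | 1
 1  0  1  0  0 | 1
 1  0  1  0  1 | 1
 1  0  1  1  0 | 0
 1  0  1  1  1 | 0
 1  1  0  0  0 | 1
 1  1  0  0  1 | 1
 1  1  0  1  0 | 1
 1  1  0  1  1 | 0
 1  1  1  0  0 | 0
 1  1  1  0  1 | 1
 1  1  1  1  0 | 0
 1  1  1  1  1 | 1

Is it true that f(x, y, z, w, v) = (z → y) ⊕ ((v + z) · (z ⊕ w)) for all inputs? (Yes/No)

No

Check the formula against f row by row:
  x=0, y=0, z=0, w=0, v=0: formula gives 1, f = 1 ✓
  x=0, y=0, z=0, w=0, v=1: formula gives 1, f = 1 ✓
  x=0, y=0, z=0, w=1, v=0: formula gives 1, f = 1 ✓
  x=0, y=0, z=0, w=1, v=1: formula gives 0, f = 0 ✓
  …
  x=0, y=0, z=1, w=0, v=1: formula gives 1, but f = 0 ✗
A single disagreement suffices: at (0,0,1,0,1) they differ, so the formula does not compute f.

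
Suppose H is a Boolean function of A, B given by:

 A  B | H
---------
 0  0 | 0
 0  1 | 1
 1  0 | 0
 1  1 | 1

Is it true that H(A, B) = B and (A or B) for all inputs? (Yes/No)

Test each input against both H and the formula:
  A=0, B=0: formula gives 0, H = 0 ✓
  A=0, B=1: formula gives 1, H = 1 ✓
  A=1, B=0: formula gives 0, H = 0 ✓
  A=1, B=1: formula gives 1, H = 1 ✓
All 4 rows match — the expression computes H exactly.

Yes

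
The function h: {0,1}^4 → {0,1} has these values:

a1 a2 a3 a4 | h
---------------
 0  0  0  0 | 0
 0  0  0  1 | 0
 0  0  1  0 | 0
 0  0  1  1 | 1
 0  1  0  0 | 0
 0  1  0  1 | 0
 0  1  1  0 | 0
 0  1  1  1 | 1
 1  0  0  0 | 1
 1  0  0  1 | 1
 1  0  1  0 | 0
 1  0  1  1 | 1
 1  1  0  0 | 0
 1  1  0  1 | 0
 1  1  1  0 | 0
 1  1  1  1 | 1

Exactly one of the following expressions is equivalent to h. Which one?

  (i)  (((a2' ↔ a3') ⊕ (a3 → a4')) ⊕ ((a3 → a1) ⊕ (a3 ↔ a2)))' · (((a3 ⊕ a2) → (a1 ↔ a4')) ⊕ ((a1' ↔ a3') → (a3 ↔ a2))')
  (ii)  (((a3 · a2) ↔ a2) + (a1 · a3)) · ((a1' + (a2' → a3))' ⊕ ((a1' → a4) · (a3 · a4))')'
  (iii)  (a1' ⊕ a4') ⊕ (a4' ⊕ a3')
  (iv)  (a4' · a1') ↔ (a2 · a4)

ii

(i): at (0,0,0,0) it gives 1, but h = 0 — eliminated.
(iii): at (0,0,1,0) it gives 1, but h = 0 — eliminated.
(iv): at (0,0,0,1) it gives 1, but h = 0 — eliminated.
Only (ii) survives; checking it on all 16 rows confirms it matches h.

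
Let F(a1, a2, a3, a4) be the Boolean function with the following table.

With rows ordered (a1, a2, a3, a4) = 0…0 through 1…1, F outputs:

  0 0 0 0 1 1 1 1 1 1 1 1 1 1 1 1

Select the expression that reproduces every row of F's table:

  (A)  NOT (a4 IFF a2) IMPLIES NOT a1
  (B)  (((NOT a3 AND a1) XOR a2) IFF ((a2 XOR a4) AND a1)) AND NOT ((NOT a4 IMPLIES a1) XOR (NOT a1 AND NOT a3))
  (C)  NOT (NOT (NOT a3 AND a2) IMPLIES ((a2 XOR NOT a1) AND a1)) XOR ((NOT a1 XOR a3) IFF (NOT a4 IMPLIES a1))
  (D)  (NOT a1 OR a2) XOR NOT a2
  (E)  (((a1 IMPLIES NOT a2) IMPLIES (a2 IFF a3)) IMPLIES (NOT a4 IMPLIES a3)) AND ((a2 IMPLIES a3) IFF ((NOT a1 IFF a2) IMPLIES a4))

(A) fails at (0,0,0,0): the formula yields 1, F is 0.
(B) fails at (0,0,0,1): the formula yields 1, F is 0.
(C) fails at (0,0,0,0): the formula yields 1, F is 0.
(E) fails at (0,0,0,1): the formula yields 1, F is 0.
(D) is the remaining candidate, and it agrees with F on all 16 inputs.

D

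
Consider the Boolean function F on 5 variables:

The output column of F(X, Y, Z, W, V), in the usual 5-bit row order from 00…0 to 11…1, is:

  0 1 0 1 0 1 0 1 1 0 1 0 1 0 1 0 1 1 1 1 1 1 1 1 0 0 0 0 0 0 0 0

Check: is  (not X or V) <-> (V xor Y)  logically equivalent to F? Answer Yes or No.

Check the formula against F row by row:
  X=0, Y=0, Z=0, W=0, V=0: formula gives 0, F = 0 ✓
  X=0, Y=0, Z=0, W=0, V=1: formula gives 1, F = 1 ✓
  X=0, Y=0, Z=0, W=1, V=0: formula gives 0, F = 0 ✓
  X=0, Y=0, Z=0, W=1, V=1: formula gives 1, F = 1 ✓
  …and likewise for the remaining 28 rows.
Every row agrees, so the formula is equivalent.

Yes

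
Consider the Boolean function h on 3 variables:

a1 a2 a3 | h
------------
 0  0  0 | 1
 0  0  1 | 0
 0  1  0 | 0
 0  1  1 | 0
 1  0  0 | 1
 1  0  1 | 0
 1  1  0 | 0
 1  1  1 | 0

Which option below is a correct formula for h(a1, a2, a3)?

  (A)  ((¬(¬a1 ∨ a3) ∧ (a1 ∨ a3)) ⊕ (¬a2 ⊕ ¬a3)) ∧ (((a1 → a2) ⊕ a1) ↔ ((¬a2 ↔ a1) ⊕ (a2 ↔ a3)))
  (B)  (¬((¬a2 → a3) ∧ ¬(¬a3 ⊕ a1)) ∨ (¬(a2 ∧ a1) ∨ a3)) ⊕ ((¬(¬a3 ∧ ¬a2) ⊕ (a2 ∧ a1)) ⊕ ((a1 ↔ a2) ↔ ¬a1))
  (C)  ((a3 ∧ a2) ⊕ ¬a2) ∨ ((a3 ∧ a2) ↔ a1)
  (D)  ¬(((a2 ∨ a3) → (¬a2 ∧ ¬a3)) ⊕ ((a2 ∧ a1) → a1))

(A): at (0,0,0) it gives 0, but h = 1 — eliminated.
(B): at (0,0,0) it gives 0, but h = 1 — eliminated.
(C): at (0,0,1) it gives 1, but h = 0 — eliminated.
Only (D) survives; checking it on all 8 rows confirms it matches h.

D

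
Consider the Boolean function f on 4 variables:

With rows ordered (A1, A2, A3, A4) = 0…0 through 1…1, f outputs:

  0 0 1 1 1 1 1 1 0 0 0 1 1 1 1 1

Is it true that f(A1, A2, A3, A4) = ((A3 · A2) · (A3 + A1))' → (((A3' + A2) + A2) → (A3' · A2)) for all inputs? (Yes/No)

Evaluate ((A3 · A2) · (A3 + A1))' → (((A3' + A2) + A2) → (A3' · A2)) on each row and compare to f:
  A1=0, A2=0, A3=0, A4=0: formula gives 0, f = 0 ✓
  A1=0, A2=0, A3=0, A4=1: formula gives 0, f = 0 ✓
  A1=0, A2=0, A3=1, A4=0: formula gives 1, f = 1 ✓
  A1=0, A2=0, A3=1, A4=1: formula gives 1, f = 1 ✓
  …
  A1=1, A2=0, A3=1, A4=0: formula gives 1, but f = 0 ✗
Since they disagree at (1,0,1,0), the expression is not a correct formula for f.

No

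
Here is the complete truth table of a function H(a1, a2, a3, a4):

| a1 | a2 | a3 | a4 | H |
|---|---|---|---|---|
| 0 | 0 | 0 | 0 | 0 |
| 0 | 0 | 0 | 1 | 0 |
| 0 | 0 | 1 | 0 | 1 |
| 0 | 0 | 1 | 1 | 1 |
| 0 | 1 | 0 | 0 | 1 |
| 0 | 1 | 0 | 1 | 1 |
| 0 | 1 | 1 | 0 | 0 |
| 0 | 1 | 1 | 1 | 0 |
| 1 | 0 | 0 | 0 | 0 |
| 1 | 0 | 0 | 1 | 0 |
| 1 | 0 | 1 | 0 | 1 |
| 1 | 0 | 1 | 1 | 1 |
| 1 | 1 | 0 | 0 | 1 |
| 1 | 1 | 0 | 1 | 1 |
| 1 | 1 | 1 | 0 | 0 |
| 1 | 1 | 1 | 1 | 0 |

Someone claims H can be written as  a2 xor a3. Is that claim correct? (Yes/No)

Yes

Test each input against both H and the formula:
  a1=0, a2=0, a3=0, a4=0: formula gives 0, H = 0 ✓
  a1=0, a2=0, a3=0, a4=1: formula gives 0, H = 0 ✓
  a1=0, a2=0, a3=1, a4=0: formula gives 1, H = 1 ✓
  a1=0, a2=0, a3=1, a4=1: formula gives 1, H = 1 ✓
  …and likewise for the remaining 12 rows.
All 16 rows match — the expression computes H exactly.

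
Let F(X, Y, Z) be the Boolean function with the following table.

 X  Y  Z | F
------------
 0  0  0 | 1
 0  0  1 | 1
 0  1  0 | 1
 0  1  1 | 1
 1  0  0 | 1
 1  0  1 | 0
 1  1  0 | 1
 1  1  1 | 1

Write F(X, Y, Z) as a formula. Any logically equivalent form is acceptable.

F is 0 on exactly one input, (1,0,1), whose minterm is X·¬Y·Z. So F is the negation of that single conjunction.

F(X, Y, Z) = not ((X and not Y) and Z)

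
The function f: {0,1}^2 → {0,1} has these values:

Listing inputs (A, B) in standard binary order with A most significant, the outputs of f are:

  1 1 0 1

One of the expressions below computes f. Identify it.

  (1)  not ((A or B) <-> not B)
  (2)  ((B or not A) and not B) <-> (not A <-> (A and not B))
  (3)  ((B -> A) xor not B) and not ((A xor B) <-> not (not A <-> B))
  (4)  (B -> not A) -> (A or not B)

(2): at (0,0) it gives 0, but f = 1 — eliminated.
(3): at (0,0) it gives 0, but f = 1 — eliminated.
(4): at (0,1) it gives 0, but f = 1 — eliminated.
Only (1) survives; checking it on all 4 rows confirms it matches f.

1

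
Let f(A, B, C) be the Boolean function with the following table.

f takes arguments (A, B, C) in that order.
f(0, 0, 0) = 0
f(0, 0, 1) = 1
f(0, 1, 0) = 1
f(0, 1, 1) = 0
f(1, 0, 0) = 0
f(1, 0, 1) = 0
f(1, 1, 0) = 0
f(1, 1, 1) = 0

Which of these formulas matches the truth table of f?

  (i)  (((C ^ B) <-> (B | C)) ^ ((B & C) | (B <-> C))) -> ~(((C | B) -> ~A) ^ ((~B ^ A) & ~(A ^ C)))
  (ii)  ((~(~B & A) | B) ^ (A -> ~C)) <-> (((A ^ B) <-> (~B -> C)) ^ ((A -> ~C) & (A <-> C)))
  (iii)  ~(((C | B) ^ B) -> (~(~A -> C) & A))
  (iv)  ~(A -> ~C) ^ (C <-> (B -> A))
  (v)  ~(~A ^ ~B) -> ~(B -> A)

(i) disagrees with f on (0,0,0) (formula → 1, table → 0); rule it out.
(ii) disagrees with f on (0,0,0) (formula → 1, table → 0); rule it out.
(iii) disagrees with f on (0,1,0) (formula → 0, table → 1); rule it out.
(v) disagrees with f on (0,0,1) (formula → 0, table → 1); rule it out.
That leaves (iv). Evaluating it on every row reproduces the table of f exactly.

iv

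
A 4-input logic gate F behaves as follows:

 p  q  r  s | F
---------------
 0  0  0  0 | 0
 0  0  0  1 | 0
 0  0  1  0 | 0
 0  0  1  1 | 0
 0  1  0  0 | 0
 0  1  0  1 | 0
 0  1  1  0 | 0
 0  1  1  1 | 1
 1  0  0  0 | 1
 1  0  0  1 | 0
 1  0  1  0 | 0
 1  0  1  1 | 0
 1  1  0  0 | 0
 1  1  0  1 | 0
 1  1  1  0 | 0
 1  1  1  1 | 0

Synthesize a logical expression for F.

Collect the rows where F=1 — (0,1,1,1), (1,0,0,0) — and write one minterm per row: ¬p·q·r·s, p·¬q·¬r·¬s. Their union (logical OR) reproduces the table exactly.

F(p, q, r, s) = (((NOT p AND q) AND r) AND s) OR (((p AND NOT q) AND NOT r) AND NOT s)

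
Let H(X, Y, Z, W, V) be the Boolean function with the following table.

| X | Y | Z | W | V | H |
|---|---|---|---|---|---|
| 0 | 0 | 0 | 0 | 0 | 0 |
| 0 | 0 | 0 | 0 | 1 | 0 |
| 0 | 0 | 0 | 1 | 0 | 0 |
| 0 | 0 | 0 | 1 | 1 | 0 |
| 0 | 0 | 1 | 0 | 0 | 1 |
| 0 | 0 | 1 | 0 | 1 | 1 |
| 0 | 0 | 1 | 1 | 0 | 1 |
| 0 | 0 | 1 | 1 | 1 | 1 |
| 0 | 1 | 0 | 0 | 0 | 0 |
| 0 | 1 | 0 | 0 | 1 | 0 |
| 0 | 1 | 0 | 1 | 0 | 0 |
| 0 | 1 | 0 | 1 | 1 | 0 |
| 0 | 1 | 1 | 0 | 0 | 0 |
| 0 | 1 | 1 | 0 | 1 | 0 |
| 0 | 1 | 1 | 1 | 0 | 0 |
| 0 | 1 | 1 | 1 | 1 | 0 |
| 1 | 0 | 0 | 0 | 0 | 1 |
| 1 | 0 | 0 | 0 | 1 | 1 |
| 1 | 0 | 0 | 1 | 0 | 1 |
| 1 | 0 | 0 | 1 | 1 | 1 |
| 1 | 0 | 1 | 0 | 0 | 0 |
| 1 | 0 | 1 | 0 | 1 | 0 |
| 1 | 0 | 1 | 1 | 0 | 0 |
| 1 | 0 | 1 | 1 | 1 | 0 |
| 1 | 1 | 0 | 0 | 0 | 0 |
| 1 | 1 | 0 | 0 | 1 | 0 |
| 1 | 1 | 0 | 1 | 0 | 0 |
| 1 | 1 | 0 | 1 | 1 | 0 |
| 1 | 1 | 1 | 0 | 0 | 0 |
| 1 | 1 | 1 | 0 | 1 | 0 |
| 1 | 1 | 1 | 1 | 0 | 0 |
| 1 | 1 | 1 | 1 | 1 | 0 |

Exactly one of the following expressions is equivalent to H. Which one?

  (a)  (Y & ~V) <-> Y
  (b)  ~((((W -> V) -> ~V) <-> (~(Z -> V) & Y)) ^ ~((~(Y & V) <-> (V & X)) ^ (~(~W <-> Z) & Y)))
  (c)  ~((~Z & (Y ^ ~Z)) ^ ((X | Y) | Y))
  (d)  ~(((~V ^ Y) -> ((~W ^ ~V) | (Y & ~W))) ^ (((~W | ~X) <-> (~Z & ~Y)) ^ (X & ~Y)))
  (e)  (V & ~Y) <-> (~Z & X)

c

(a): at (0,0,0,0,0) it gives 1, but H = 0 — eliminated.
(b): at (0,0,0,0,1) it gives 1, but H = 0 — eliminated.
(d): at (0,0,0,0,1) it gives 1, but H = 0 — eliminated.
(e): at (0,0,0,0,0) it gives 1, but H = 0 — eliminated.
Only (c) survives; checking it on all 32 rows confirms it matches H.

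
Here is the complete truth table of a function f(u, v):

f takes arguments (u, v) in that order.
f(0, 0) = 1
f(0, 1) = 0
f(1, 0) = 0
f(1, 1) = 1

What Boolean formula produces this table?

f(u, v) = NOT (u XOR v)

The output is 1 exactly when an even number of inputs are 1 — the complement of 2-way XOR.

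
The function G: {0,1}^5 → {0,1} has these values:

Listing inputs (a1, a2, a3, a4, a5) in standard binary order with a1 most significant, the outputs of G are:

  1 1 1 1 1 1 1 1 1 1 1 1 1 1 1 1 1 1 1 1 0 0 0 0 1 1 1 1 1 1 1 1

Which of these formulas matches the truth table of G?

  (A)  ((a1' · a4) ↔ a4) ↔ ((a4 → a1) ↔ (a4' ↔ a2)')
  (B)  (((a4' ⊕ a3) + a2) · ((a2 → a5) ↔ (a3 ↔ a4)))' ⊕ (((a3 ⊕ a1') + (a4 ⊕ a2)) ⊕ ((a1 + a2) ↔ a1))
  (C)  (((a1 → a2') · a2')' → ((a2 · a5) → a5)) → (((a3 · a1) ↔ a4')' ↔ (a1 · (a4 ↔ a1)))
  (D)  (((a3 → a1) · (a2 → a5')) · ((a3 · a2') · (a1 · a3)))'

(A) fails at (0,1,0,0,0): the formula yields 0, G is 1.
(B) fails at (0,0,0,0,0): the formula yields 0, G is 1.
(C) fails at (0,0,0,0,0): the formula yields 0, G is 1.
That leaves (D). Evaluating it on every row reproduces the table of G exactly.

D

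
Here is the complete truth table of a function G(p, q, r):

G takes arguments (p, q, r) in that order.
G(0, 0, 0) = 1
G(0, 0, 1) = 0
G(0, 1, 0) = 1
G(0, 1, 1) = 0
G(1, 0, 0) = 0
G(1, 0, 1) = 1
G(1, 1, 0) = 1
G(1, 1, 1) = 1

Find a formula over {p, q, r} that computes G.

G(p, q, r) = ((((p' · q') · r) + ((p' · q) · r)) + ((p · q') · r'))'

There are just 3 zero rows: (0,0,1), (0,1,1), (1,0,0). Their minterms are ¬p·¬q·r, ¬p·q·r, p·¬q·¬r; the OR of those covers precisely the 0-outputs, and negating it yields G.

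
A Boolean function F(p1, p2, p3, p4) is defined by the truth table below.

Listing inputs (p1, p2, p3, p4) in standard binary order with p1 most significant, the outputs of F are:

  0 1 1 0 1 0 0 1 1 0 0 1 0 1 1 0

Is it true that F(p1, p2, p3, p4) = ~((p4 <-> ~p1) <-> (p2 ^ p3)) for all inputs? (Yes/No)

Evaluate ~((p4 <-> ~p1) <-> (p2 ^ p3)) on each row and compare to F:
  p1=0, p2=0, p3=0, p4=0: formula gives 0, F = 0 ✓
  p1=0, p2=0, p3=0, p4=1: formula gives 1, F = 1 ✓
  p1=0, p2=0, p3=1, p4=0: formula gives 1, F = 1 ✓
  p1=0, p2=0, p3=1, p4=1: formula gives 0, F = 0 ✓
  …and likewise for the remaining 12 rows.
No disagreement on any input; they are logically equivalent.

Yes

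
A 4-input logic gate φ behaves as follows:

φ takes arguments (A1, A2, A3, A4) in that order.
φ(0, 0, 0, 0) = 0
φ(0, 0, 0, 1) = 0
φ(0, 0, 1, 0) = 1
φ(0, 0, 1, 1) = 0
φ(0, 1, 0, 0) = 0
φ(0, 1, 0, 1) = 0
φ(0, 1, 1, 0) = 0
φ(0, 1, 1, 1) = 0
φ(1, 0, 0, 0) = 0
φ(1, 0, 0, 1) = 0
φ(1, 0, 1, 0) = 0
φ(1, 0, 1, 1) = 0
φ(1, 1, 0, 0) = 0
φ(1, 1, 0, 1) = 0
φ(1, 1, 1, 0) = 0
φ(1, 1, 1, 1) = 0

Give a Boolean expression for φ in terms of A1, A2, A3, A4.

φ is 1 on exactly one input, (0,0,1,0), whose minterm is ¬A1·¬A2·A3·¬A4. So φ is just that conjunction.

φ(A1, A2, A3, A4) = ((¬A1 ∧ ¬A2) ∧ A3) ∧ ¬A4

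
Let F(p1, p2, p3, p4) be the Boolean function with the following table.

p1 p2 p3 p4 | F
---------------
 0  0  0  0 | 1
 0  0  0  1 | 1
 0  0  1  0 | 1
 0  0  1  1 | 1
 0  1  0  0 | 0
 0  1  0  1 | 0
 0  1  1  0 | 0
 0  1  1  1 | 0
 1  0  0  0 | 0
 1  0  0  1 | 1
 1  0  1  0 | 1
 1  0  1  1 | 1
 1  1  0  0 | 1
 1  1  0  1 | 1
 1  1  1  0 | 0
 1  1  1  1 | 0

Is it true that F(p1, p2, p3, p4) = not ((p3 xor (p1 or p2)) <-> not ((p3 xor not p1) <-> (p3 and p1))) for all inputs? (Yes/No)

No

Test each input against both F and the formula:
  p1=0, p2=0, p3=0, p4=0: formula gives 1, F = 1 ✓
  p1=0, p2=0, p3=0, p4=1: formula gives 1, F = 1 ✓
  p1=0, p2=0, p3=1, p4=0: formula gives 1, F = 1 ✓
  p1=0, p2=0, p3=1, p4=1: formula gives 1, F = 1 ✓
  …
  p1=1, p2=0, p3=0, p4=0: formula gives 1, but F = 0 ✗
Since they disagree at (1,0,0,0), the expression is not a correct formula for F.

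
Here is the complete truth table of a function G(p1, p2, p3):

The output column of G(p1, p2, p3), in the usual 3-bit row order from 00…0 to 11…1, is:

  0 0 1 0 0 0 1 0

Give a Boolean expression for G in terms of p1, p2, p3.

G(p1, p2, p3) = ((NOT p1 AND p2) AND NOT p3) OR ((p1 AND p2) AND NOT p3)

The 1-rows are (0,1,0), (1,1,0). Each contributes one minterm — ¬p1·p2·¬p3; p1·p2·¬p3 — and their disjunction is a sum-of-products form of G.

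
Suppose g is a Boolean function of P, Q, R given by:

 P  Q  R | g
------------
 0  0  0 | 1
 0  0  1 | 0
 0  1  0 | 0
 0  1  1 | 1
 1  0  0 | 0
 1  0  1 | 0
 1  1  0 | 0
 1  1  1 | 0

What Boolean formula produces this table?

g(P, Q, R) = ((NOT P AND NOT Q) AND NOT R) OR ((NOT P AND Q) AND R)

The 1-rows are (0,0,0), (0,1,1). Each contributes one minterm — ¬P·¬Q·¬R; ¬P·Q·R — and their disjunction is a sum-of-products form of g.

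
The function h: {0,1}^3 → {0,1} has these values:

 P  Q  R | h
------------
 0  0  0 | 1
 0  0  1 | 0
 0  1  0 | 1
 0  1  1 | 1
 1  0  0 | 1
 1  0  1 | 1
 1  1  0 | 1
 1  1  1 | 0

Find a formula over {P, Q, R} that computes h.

The 0-rows are (0,0,1), (1,1,1). Take each as a conjunction (¬P·¬Q·R, P·Q·R), form their disjunction, and complement — that gives a formula that is 1 everywhere h is.

h(P, Q, R) = (((P' · Q') · R) + ((P · Q) · R))'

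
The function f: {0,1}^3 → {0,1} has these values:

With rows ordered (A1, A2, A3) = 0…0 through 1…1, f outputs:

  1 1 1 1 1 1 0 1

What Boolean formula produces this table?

f(A1, A2, A3) = ((A1 · A2) · A3')'

f is 0 on exactly one input, (1,1,0), whose minterm is A1·A2·¬A3. So f is the negation of that single conjunction.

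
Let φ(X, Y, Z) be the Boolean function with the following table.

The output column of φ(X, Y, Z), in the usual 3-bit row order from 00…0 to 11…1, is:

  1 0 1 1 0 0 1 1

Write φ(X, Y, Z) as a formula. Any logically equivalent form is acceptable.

φ(X, Y, Z) = ¬((((¬X ∧ ¬Y) ∧ Z) ∨ ((X ∧ ¬Y) ∧ ¬Z)) ∨ ((X ∧ ¬Y) ∧ Z))

φ is 0 on only 3 rows — (0,0,1), (1,0,0), (1,0,1). Writing each as a minterm (¬X·¬Y·Z, X·¬Y·¬Z, X·¬Y·Z) and OR-ing them characterizes exactly where φ=0, so φ is the negation of that disjunction.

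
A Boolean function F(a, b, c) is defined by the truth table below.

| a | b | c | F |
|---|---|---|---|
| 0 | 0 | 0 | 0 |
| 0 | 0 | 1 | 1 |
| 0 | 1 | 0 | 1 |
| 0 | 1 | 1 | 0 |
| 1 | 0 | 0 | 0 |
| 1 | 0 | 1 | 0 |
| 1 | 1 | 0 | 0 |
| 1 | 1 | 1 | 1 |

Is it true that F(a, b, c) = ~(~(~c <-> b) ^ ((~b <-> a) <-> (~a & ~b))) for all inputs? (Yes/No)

Check the formula against F row by row:
  a=0, b=0, c=0: formula gives 0, F = 0 ✓
  a=0, b=0, c=1: formula gives 1, F = 1 ✓
  a=0, b=1, c=0: formula gives 1, F = 1 ✓
  a=0, b=1, c=1: formula gives 0, F = 0 ✓
  a=1, b=0, c=0: formula gives 0, F = 0 ✓
  a=1, b=0, c=1: formula gives 1, but F = 0 ✗
A single disagreement suffices: at (1,0,1) they differ, so the formula does not compute F.

No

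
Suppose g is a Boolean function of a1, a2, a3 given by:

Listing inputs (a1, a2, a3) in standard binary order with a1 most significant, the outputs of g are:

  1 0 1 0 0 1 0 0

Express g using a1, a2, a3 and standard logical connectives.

Collect the rows where g=1 — (0,0,0), (0,1,0), (1,0,1) — and write one minterm per row: ¬a1·¬a2·¬a3, ¬a1·a2·¬a3, a1·¬a2·a3. Their union (logical OR) reproduces the table exactly.

g(a1, a2, a3) = (((NOT a1 AND NOT a2) AND NOT a3) OR ((NOT a1 AND a2) AND NOT a3)) OR ((a1 AND NOT a2) AND a3)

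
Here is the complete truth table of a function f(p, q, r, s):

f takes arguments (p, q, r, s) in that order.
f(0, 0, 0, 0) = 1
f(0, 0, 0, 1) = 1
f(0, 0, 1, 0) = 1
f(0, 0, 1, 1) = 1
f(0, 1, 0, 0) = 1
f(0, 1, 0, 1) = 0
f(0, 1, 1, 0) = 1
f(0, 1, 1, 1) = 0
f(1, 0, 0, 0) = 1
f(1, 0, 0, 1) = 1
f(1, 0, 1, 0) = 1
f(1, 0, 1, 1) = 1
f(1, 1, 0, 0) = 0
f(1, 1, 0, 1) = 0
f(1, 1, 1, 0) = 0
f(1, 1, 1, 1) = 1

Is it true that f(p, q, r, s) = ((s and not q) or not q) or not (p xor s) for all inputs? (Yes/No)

No

Check the formula against f row by row:
  p=0, q=0, r=0, s=0: formula gives 1, f = 1 ✓
  p=0, q=0, r=0, s=1: formula gives 1, f = 1 ✓
  p=0, q=0, r=1, s=0: formula gives 1, f = 1 ✓
  p=0, q=0, r=1, s=1: formula gives 1, f = 1 ✓
  …
  p=1, q=1, r=0, s=1: formula gives 1, but f = 0 ✗
Row (1,1,0,1) is a counterexample, so the formula is not equivalent to f.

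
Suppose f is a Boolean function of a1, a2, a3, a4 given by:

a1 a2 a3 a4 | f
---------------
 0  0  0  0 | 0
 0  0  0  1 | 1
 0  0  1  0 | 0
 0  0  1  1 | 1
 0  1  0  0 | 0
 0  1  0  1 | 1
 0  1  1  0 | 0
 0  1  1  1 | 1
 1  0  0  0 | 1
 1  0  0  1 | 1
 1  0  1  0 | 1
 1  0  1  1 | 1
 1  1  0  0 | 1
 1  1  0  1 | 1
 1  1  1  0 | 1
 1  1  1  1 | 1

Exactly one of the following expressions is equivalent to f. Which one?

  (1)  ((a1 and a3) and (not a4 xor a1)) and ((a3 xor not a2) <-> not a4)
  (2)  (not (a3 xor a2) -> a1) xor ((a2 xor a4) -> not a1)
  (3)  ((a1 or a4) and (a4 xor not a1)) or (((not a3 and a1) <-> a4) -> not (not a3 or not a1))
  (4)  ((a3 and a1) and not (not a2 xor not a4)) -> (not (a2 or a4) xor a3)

3

(1): at (0,0,0,1) it gives 0, but f = 1 — eliminated.
(2): at (0,0,0,0) it gives 1, but f = 0 — eliminated.
(4): at (0,0,0,0) it gives 1, but f = 0 — eliminated.
Only (3) survives; checking it on all 16 rows confirms it matches f.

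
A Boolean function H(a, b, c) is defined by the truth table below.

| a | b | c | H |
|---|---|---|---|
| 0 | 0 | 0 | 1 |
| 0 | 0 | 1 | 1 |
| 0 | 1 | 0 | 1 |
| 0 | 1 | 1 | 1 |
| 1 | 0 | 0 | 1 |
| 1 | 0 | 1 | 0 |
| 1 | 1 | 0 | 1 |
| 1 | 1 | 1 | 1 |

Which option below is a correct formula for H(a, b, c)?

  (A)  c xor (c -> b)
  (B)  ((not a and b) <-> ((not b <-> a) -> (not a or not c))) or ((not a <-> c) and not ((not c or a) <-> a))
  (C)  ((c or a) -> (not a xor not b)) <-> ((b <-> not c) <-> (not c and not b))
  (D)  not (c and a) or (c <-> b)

D

(A) disagrees with H on (0,1,1) (formula → 0, table → 1); rule it out.
(B) disagrees with H on (0,0,0) (formula → 0, table → 1); rule it out.
(C) disagrees with H on (0,0,0) (formula → 0, table → 1); rule it out.
Only (D) survives; checking it on all 8 rows confirms it matches H.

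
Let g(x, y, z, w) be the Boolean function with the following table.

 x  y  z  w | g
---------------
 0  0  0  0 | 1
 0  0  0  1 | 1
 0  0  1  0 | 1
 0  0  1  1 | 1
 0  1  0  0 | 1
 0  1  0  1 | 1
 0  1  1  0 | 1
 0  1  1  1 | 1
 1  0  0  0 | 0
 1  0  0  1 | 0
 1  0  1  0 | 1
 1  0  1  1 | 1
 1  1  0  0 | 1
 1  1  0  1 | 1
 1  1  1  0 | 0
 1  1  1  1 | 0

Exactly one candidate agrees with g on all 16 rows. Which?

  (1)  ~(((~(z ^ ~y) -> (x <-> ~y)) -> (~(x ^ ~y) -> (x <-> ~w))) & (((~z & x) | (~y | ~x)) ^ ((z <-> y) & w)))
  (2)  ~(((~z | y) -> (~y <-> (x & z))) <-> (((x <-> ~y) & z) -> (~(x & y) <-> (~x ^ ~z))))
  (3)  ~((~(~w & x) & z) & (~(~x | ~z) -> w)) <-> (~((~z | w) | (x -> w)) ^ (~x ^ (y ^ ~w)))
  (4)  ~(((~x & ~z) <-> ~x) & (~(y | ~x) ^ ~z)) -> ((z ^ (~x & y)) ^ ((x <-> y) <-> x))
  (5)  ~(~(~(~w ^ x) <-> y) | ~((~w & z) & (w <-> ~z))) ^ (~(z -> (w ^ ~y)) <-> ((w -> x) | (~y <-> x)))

4

(1) fails at (0,0,0,0): the formula yields 0, g is 1.
(2) fails at (0,0,1,0): the formula yields 0, g is 1.
(3) fails at (0,0,0,0): the formula yields 0, g is 1.
(5) fails at (0,0,0,0): the formula yields 0, g is 1.
That leaves (4). Evaluating it on every row reproduces the table of g exactly.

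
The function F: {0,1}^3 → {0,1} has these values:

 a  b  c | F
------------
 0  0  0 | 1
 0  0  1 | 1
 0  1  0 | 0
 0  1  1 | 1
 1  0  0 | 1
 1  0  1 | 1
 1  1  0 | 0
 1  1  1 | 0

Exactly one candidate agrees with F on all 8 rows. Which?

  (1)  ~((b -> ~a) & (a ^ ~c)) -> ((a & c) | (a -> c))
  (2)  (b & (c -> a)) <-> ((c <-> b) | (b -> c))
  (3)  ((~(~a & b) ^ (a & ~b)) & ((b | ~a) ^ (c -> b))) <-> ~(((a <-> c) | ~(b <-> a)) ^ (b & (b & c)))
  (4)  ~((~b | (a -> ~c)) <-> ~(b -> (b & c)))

4

(1): at (0,1,0) it gives 1, but F = 0 — eliminated.
(2): at (0,0,0) it gives 0, but F = 1 — eliminated.
(3): at (0,1,0) it gives 1, but F = 0 — eliminated.
(4) is the remaining candidate, and it agrees with F on all 8 inputs.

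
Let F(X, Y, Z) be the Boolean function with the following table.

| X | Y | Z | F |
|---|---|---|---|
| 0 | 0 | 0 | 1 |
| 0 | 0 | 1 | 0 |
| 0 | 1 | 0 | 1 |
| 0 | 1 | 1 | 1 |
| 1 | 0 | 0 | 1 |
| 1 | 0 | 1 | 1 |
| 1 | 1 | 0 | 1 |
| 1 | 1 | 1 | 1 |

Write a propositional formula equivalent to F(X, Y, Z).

F(X, Y, Z) = ¬((¬X ∧ ¬Y) ∧ Z)

Only row (0,0,1) gives 0. So F is 1 everywhere except there — the complement of the minterm ¬X·¬Y·Z.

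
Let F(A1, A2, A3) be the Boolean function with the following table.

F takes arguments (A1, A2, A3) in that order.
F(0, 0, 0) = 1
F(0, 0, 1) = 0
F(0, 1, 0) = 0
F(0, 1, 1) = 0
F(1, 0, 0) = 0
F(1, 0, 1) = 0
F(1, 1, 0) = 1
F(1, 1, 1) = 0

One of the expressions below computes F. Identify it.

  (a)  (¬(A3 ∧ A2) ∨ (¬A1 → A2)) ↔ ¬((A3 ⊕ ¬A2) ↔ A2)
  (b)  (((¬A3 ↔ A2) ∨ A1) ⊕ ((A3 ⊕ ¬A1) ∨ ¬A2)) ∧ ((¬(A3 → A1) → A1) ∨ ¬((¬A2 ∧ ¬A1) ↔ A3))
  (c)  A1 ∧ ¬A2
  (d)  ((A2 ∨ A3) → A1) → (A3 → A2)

b

(a) fails at (0,1,0): the formula yields 1, F is 0.
(c) fails at (0,0,0): the formula yields 0, F is 1.
(d) fails at (0,0,1): the formula yields 1, F is 0.
That leaves (b). Evaluating it on every row reproduces the table of F exactly.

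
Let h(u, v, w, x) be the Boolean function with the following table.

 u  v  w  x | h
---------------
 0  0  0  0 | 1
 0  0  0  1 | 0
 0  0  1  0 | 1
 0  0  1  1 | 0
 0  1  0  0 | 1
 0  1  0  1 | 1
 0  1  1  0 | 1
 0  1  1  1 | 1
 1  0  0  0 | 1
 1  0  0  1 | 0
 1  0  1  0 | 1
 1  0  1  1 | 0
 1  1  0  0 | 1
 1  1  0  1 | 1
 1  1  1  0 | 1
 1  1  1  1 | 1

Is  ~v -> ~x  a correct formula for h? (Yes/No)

Check the formula against h row by row:
  u=0, v=0, w=0, x=0: formula gives 1, h = 1 ✓
  u=0, v=0, w=0, x=1: formula gives 0, h = 0 ✓
  u=0, v=0, w=1, x=0: formula gives 1, h = 1 ✓
  u=0, v=0, w=1, x=1: formula gives 0, h = 0 ✓
  …and likewise for the remaining 12 rows.
All 16 rows match — the expression computes h exactly.

Yes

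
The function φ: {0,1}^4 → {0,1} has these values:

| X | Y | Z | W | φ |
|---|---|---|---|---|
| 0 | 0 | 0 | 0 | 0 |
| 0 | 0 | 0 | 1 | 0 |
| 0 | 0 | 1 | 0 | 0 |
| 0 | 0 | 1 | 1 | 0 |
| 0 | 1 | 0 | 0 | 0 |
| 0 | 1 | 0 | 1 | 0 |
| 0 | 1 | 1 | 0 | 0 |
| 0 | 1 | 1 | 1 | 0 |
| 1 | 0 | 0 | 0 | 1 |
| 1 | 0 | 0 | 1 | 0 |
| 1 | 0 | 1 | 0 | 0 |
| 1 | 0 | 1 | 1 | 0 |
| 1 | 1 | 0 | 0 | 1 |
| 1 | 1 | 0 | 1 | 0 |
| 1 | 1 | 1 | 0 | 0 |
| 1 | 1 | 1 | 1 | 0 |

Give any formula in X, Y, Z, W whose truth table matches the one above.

φ(X, Y, Z, W) = (((X & ~Y) & ~Z) & ~W) | (((X & Y) & ~Z) & ~W)

Collect the rows where φ=1 — (1,0,0,0), (1,1,0,0) — and write one minterm per row: X·¬Y·¬Z·¬W, X·Y·¬Z·¬W. Their union (logical OR) reproduces the table exactly.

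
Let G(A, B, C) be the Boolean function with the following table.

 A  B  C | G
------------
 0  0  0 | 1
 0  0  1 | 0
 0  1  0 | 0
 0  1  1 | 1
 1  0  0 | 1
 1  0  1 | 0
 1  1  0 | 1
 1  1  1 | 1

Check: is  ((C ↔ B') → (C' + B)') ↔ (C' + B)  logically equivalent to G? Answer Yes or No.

Check the formula against G row by row:
  A=0, B=0, C=0: formula gives 1, G = 1 ✓
  A=0, B=0, C=1: formula gives 0, G = 0 ✓
  A=0, B=1, C=0: formula gives 0, G = 0 ✓
  A=0, B=1, C=1: formula gives 1, G = 1 ✓
  A=1, B=0, C=0: formula gives 1, G = 1 ✓
  …
  A=1, B=1, C=0: formula gives 0, but G = 1 ✗
A single disagreement suffices: at (1,1,0) they differ, so the formula does not compute G.

No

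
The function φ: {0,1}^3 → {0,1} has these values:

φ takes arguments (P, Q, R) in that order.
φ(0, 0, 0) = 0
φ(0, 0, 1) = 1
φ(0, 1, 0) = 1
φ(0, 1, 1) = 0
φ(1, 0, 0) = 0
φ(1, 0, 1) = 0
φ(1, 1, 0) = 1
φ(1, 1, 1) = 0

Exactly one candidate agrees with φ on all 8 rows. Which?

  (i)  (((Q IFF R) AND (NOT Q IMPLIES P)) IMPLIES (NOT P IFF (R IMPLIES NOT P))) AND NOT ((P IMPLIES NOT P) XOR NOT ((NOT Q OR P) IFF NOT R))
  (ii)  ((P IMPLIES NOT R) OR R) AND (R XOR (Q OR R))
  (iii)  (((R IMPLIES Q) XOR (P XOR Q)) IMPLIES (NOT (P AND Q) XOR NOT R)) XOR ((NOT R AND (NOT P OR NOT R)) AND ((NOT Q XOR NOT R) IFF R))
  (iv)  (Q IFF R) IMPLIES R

i

(ii) disagrees with φ on (0,0,1) (formula → 0, table → 1); rule it out.
(iii) disagrees with φ on (0,0,0) (formula → 1, table → 0); rule it out.
(iv) disagrees with φ on (0,1,1) (formula → 1, table → 0); rule it out.
(i) is the remaining candidate, and it agrees with φ on all 8 inputs.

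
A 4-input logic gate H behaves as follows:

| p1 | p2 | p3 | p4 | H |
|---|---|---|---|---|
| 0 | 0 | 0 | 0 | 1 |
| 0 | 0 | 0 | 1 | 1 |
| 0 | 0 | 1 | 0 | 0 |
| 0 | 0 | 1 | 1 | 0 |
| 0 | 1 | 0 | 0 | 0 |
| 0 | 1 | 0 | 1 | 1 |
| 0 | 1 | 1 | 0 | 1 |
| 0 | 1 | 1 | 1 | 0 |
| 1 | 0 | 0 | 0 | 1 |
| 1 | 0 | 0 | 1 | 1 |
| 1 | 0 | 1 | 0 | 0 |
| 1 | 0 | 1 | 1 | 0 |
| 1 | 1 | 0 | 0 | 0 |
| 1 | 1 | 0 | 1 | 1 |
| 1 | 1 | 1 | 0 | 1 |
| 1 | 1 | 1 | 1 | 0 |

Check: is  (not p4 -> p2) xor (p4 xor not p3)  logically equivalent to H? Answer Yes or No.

Evaluate (not p4 -> p2) xor (p4 xor not p3) on each row and compare to H:
  p1=0, p2=0, p3=0, p4=0: formula gives 1, H = 1 ✓
  p1=0, p2=0, p3=0, p4=1: formula gives 1, H = 1 ✓
  p1=0, p2=0, p3=1, p4=0: formula gives 0, H = 0 ✓
  p1=0, p2=0, p3=1, p4=1: formula gives 0, H = 0 ✓
  … (the remaining 12 rows also agree.)
No disagreement on any input; they are logically equivalent.

Yes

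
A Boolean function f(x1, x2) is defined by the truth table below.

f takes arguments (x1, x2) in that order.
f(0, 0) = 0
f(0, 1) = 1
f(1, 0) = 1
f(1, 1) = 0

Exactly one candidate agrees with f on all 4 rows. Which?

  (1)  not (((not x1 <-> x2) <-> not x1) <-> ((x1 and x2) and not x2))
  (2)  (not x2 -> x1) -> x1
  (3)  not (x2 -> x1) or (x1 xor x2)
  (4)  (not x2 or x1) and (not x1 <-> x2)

3

(1) disagrees with f on (1,0) (formula → 0, table → 1); rule it out.
(2) disagrees with f on (0,0) (formula → 1, table → 0); rule it out.
(4) disagrees with f on (0,1) (formula → 0, table → 1); rule it out.
That leaves (3). Evaluating it on every row reproduces the table of f exactly.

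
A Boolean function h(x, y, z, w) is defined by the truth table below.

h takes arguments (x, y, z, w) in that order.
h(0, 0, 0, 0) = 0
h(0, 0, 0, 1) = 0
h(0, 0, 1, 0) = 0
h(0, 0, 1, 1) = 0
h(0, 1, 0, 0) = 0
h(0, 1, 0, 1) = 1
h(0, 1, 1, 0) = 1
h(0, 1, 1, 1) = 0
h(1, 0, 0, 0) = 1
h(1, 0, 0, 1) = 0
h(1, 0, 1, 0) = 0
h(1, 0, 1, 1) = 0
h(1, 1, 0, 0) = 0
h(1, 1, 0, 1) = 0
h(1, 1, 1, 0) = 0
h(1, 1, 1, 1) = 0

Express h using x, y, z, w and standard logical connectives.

h(x, y, z, w) = ((((x' · y) · z') · w) + (((x' · y) · z) · w')) + (((x · y') · z') · w')

Collect the rows where h=1 — (0,1,0,1), (0,1,1,0), (1,0,0,0) — and write one minterm per row: ¬x·y·¬z·w, ¬x·y·z·¬w, x·¬y·¬z·¬w. Their union (logical OR) reproduces the table exactly.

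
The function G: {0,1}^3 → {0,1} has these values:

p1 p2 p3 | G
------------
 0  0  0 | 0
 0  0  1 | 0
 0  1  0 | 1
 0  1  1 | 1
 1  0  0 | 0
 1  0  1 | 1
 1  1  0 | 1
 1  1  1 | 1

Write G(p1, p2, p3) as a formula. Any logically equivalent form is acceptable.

G is 0 on only 3 rows — (0,0,0), (0,0,1), (1,0,0). Writing each as a minterm (¬p1·¬p2·¬p3, ¬p1·¬p2·p3, p1·¬p2·¬p3) and OR-ing them characterizes exactly where G=0, so G is the negation of that disjunction.

G(p1, p2, p3) = ¬((((¬p1 ∧ ¬p2) ∧ ¬p3) ∨ ((¬p1 ∧ ¬p2) ∧ p3)) ∨ ((p1 ∧ ¬p2) ∧ ¬p3))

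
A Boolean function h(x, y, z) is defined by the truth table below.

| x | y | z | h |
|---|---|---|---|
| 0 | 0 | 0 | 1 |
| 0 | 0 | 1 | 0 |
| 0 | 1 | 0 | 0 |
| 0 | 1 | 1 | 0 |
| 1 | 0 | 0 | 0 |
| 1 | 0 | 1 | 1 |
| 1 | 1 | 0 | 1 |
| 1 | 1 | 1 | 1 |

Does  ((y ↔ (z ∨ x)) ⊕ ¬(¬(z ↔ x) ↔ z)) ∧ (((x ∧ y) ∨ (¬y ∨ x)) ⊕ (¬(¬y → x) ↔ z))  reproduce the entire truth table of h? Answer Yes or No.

No

Test each input against both h and the formula:
  x=0, y=0, z=0: formula gives 1, h = 1 ✓
  x=0, y=0, z=1: formula gives 0, h = 0 ✓
  x=0, y=1, z=0: formula gives 0, h = 0 ✓
  x=0, y=1, z=1: formula gives 0, h = 0 ✓
  x=1, y=0, z=0: formula gives 0, h = 0 ✓
  …
  x=1, y=1, z=0: formula gives 0, but h = 1 ✗
Since they disagree at (1,1,0), the expression is not a correct formula for h.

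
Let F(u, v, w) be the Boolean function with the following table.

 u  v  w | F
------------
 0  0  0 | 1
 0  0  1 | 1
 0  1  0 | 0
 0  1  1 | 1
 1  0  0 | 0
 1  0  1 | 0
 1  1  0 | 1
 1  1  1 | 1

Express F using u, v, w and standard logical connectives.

F is 0 on only 3 rows — (0,1,0), (1,0,0), (1,0,1). Writing each as a minterm (¬u·v·¬w, u·¬v·¬w, u·¬v·w) and OR-ing them characterizes exactly where F=0, so F is the negation of that disjunction.

F(u, v, w) = ((((u' · v) · w') + ((u · v') · w')) + ((u · v') · w))'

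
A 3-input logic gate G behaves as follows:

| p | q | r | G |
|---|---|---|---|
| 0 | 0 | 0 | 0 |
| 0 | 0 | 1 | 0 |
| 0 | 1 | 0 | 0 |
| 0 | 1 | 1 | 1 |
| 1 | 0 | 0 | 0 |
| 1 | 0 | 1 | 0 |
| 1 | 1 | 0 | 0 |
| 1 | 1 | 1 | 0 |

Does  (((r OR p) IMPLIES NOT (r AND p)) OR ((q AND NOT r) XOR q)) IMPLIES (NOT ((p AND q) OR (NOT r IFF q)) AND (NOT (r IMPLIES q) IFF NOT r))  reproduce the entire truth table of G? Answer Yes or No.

No

Evaluate (((r OR p) IMPLIES NOT (r AND p)) OR ((q AND NOT r) XOR q)) IMPLIES (NOT ((p AND q) OR (NOT r IFF q)) AND (NOT (r IMPLIES q) IFF NOT r)) on each row and compare to G:
  p=0, q=0, r=0: formula gives 0, G = 0 ✓
  p=0, q=0, r=1: formula gives 0, G = 0 ✓
  p=0, q=1, r=0: formula gives 0, G = 0 ✓
  p=0, q=1, r=1: formula gives 1, G = 1 ✓
  p=1, q=0, r=0: formula gives 0, G = 0 ✓
  p=1, q=0, r=1: formula gives 1, but G = 0 ✗
Since they disagree at (1,0,1), the expression is not a correct formula for G.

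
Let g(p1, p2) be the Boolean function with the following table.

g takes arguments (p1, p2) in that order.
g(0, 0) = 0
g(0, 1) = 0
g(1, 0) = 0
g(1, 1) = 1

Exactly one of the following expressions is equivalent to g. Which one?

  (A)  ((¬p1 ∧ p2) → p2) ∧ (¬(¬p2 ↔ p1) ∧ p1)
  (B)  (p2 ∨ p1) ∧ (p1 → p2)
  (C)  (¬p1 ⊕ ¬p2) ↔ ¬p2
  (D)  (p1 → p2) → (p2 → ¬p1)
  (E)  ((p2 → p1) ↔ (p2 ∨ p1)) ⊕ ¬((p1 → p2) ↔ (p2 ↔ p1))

A

(B) fails at (0,1): the formula yields 1, g is 0.
(C) fails at (1,0): the formula yields 1, g is 0.
(D) fails at (0,0): the formula yields 1, g is 0.
(E) fails at (0,1): the formula yields 1, g is 0.
Only (A) survives; checking it on all 4 rows confirms it matches g.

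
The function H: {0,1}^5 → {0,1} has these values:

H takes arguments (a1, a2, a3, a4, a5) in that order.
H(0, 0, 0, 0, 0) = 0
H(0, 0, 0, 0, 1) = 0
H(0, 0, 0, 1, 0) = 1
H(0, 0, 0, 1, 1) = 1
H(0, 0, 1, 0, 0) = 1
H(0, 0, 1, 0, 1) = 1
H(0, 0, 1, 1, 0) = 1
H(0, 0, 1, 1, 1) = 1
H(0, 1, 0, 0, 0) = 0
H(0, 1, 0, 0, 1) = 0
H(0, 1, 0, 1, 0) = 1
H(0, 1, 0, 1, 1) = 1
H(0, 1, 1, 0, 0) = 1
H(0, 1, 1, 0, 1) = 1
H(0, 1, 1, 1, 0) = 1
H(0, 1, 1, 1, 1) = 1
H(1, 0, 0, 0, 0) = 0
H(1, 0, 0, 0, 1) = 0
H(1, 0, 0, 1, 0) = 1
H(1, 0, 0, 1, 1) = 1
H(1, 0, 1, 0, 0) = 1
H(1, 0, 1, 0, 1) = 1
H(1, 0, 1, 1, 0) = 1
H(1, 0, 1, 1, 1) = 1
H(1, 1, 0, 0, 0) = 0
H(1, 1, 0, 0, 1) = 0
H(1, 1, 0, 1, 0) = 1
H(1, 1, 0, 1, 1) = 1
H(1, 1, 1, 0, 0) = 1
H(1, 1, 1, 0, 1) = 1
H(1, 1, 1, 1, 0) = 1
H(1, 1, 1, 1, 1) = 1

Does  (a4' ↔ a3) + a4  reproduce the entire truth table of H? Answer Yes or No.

Check the formula against H row by row:
  a1=0, a2=0, a3=0, a4=0, a5=0: formula gives 0, H = 0 ✓
  a1=0, a2=0, a3=0, a4=0, a5=1: formula gives 0, H = 0 ✓
  a1=0, a2=0, a3=0, a4=1, a5=0: formula gives 1, H = 1 ✓
  a1=0, a2=0, a3=0, a4=1, a5=1: formula gives 1, H = 1 ✓
  … (the remaining 28 rows also agree.)
All 32 rows match — the expression computes H exactly.

Yes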